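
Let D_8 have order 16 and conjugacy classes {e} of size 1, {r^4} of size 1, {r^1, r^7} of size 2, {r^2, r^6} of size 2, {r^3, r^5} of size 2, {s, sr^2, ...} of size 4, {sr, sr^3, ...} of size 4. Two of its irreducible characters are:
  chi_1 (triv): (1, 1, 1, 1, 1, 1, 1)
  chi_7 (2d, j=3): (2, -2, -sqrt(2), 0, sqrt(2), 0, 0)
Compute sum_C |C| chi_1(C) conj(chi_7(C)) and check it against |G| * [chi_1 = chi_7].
Sum = 0; so <chi_1, chi_7> = 0 (distinct irreducibles are orthogonal).

Working: Compute term by term over conjugacy classes (|C| * chi_1(C) * conj(chi_7(C))):
  1*(1)*conj(2) + 1*(1)*conj(-2) + 2*(1)*conj(-sqrt(2)) + 2*(1)*conj(0) + 2*(1)*conj(sqrt(2)) + 4*(1)*conj(0) + 4*(1)*conj(0)
  = (2) + (-2) + (-2*sqrt(2)) + (0) + (2*sqrt(2)) + (0) + (0)
  = 0.
Dividing by |G| = 16 gives 0/16 = 0, matching the row-orthogonality relation <chi_1, chi_7> = [chi_1 = chi_7].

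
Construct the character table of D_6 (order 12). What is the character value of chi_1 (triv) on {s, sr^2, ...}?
Conjugacy classes: {e} of size 1, {r^3} of size 1, {r^1, r^5} of size 2, {r^2, r^4} of size 2, {s, sr^2, ...} of size 3, {sr, sr^3, ...} of size 3.
Character table:
  irrep \ class              {e} (size 1)  {r^3} (size 1)  {r^1, r^5} (size 2)  {r^2, r^4} (size 2)  {s, sr^2, ...} (size 3)  {sr, sr^3, ...} (size 3)
  chi_1 (triv)               1             1               1                    1                    1                        1                       
  chi_2 (sign: r->1, s->-1)  1             1               1                    1                    -1                       -1                      
  chi_3 (r->-1, s->1)        1             -1              -1                   1                    1                        -1                      
  chi_4 (r->-1, s->-1)       1             -1              -1                   1                    -1                       1                       
  chi_5 (2d, j=1)            2             -2              1                    -1                   0                        0                       
  chi_6 (2d, j=2)            2             2               -1                   -1                   0                        0                       

Spot check: chi_1 (triv) on {s, sr^2, ...} = 1.

Why: D_6 has order 2*6 = 12 with 6 conjugacy classes, hence 6 irreducibles. Sum of squared dims 1 + 1 + 1 + 1 + 4 + 4 = 12 = |G|. Linear characters come from the abelianisation; the 2-dimensional irreps have character r^k -> 2*cos(2*pi*j*k/6), reflections -> 0.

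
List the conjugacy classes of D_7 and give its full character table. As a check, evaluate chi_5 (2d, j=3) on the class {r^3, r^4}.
Conjugacy classes: {e} of size 1, {r^1, r^6} of size 2, {r^2, r^5} of size 2, {r^3, r^4} of size 2, {s, sr, ..., sr^6} of size 7.
Character table:
  irrep \ class              {e} (size 1)  {r^1, r^6} (size 2)  {r^2, r^5} (size 2)  {r^3, r^4} (size 2)  {s, sr, ..., sr^6} (size 7)
  chi_1 (triv)               1             1                    1                    1                    1                          
  chi_2 (sign: r->1, s->-1)  1             1                    1                    1                    -1                         
  chi_3 (2d, j=1)            2             2*cos(2*pi/7)        -2*cos(3*pi/7)       -2*cos(pi/7)         0                          
  chi_4 (2d, j=2)            2             -2*cos(3*pi/7)       -2*cos(pi/7)         2*cos(2*pi/7)        0                          
  chi_5 (2d, j=3)            2             -2*cos(pi/7)         2*cos(2*pi/7)        -2*cos(3*pi/7)       0                          

Spot check: chi_5 (2d, j=3) on {r^3, r^4} = -2*cos(3*pi/7).

Solution. D_7 has order 2*7 = 14 with 5 conjugacy classes, hence 5 irreducibles. Sum of squared dims 1 + 1 + 4 + 4 + 4 = 14 = |G|. Linear characters come from the abelianisation; the 2-dimensional irreps have character r^k -> 2*cos(2*pi*j*k/7), reflections -> 0.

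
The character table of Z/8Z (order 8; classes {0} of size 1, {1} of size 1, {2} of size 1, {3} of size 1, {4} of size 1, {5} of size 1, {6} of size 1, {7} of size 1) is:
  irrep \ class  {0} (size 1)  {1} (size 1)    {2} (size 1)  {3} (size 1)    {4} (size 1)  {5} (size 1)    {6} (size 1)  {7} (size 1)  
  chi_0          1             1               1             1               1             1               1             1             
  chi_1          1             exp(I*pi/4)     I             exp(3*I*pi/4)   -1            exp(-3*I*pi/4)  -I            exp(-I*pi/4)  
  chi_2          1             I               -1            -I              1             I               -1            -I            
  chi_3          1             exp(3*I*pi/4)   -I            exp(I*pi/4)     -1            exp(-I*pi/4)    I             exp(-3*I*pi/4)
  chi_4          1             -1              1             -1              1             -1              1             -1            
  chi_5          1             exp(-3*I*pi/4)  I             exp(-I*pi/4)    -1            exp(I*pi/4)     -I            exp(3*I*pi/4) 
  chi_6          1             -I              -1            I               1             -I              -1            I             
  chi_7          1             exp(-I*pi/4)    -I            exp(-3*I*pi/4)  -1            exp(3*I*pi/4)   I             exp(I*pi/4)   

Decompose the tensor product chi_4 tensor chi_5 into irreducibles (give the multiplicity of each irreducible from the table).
chi_4 tensor chi_5 = chi_1 (all other irreducibles have multiplicity 0).

Justification: The character of a tensor product is the pointwise product (chi_4 * chi_5)(C) = chi_4(C) * chi_5(C):
  {0}: (1)*(1), {1}: (-1)*(exp(-3*I*pi/4)), {2}: (1)*(I), {3}: (-1)*(exp(-I*pi/4)), {4}: (1)*(-1), {5}: (-1)*(exp(I*pi/4)), {6}: (1)*(-I), {7}: (-1)*(exp(3*I*pi/4))
so (chi_4 * chi_5) takes values
  {0} -> 1, {1} -> -exp(-3*I*pi/4), {2} -> I, {3} -> -exp(-I*pi/4), {4} -> -1, {5} -> -exp(I*pi/4), {6} -> -I, {7} -> -exp(3*I*pi/4).
Now take the inner product of this character with each irreducible chi from the table, <chi_4*chi_5, chi> = (1/8) sum_C |C| (chi_4*chi_5)(C) conj(chi(C)):
  <chi_4*chi_5, chi_0> = (1/8)[1*(1)*conj(1) + 1*(-exp(-3*I*pi/4))*conj(1) + 1*(I)*conj(1) + 1*(-exp(-I*pi/4))*conj(1) + 1*(-1)*conj(1) + 1*(-exp(I*pi/4))*conj(1) + 1*(-I)*conj(1) + 1*(-exp(3*I*pi/4))*conj(1)]
      = (1/8)[(1) + (-exp(-3*I*pi/4)) + (I) + (-exp(-I*pi/4)) + (-1) + (-exp(I*pi/4)) + (-I) + (-exp(3*I*pi/4))] = 0/8 = 0
  <chi_4*chi_5, chi_1> = (1/8)[1*(1)*conj(1) + 1*(-exp(-3*I*pi/4))*conj(exp(I*pi/4)) + 1*(I)*conj(I) + 1*(-exp(-I*pi/4))*conj(exp(3*I*pi/4)) + 1*(-1)*conj(-1) + 1*(-exp(I*pi/4))*conj(exp(-3*I*pi/4)) + 1*(-I)*conj(-I) + 1*(-exp(3*I*pi/4))*conj(exp(-I*pi/4))]
      = (1/8)[(1) + (1) + (1) + (1) + (1) + (1) + (1) + (1)] = 8/8 = 1
  <chi_4*chi_5, chi_2> = (1/8)[1*(1)*conj(1) + 1*(-exp(-3*I*pi/4))*conj(I) + 1*(I)*conj(-1) + 1*(-exp(-I*pi/4))*conj(-I) + 1*(-1)*conj(1) + 1*(-exp(I*pi/4))*conj(I) + 1*(-I)*conj(-1) + 1*(-exp(3*I*pi/4))*conj(-I)]
      = (1/8)[(1) + (exp(-I*pi/4)) + (-I) + (-exp(I*pi/4)) + (-1) + (exp(3*I*pi/4)) + (I) + (-exp(-3*I*pi/4))] = 0/8 = 0
  <chi_4*chi_5, chi_3> = (1/8)[1*(1)*conj(1) + 1*(-exp(-3*I*pi/4))*conj(exp(3*I*pi/4)) + 1*(I)*conj(-I) + 1*(-exp(-I*pi/4))*conj(exp(I*pi/4)) + 1*(-1)*conj(-1) + 1*(-exp(I*pi/4))*conj(exp(-I*pi/4)) + 1*(-I)*conj(I) + 1*(-exp(3*I*pi/4))*conj(exp(-3*I*pi/4))]
      = (1/8)[(1) + (-I) + (-1) + (I) + (1) + (-I) + (-1) + (I)] = 0/8 = 0
  <chi_4*chi_5, chi_4> = (1/8)[1*(1)*conj(1) + 1*(-exp(-3*I*pi/4))*conj(-1) + 1*(I)*conj(1) + 1*(-exp(-I*pi/4))*conj(-1) + 1*(-1)*conj(1) + 1*(-exp(I*pi/4))*conj(-1) + 1*(-I)*conj(1) + 1*(-exp(3*I*pi/4))*conj(-1)]
      = (1/8)[(1) + (exp(-3*I*pi/4)) + (I) + (exp(-I*pi/4)) + (-1) + (exp(I*pi/4)) + (-I) + (exp(3*I*pi/4))] = 0/8 = 0
  <chi_4*chi_5, chi_5> = (1/8)[1*(1)*conj(1) + 1*(-exp(-3*I*pi/4))*conj(exp(-3*I*pi/4)) + 1*(I)*conj(I) + 1*(-exp(-I*pi/4))*conj(exp(-I*pi/4)) + 1*(-1)*conj(-1) + 1*(-exp(I*pi/4))*conj(exp(I*pi/4)) + 1*(-I)*conj(-I) + 1*(-exp(3*I*pi/4))*conj(exp(3*I*pi/4))]
      = (1/8)[(1) + (-1) + (1) + (-1) + (1) + (-1) + (1) + (-1)] = 0/8 = 0
  <chi_4*chi_5, chi_6> = (1/8)[1*(1)*conj(1) + 1*(-exp(-3*I*pi/4))*conj(-I) + 1*(I)*conj(-1) + 1*(-exp(-I*pi/4))*conj(I) + 1*(-1)*conj(1) + 1*(-exp(I*pi/4))*conj(-I) + 1*(-I)*conj(-1) + 1*(-exp(3*I*pi/4))*conj(I)]
      = (1/8)[(1) + (-exp(-I*pi/4)) + (-I) + (exp(I*pi/4)) + (-1) + (-exp(3*I*pi/4)) + (I) + (exp(-3*I*pi/4))] = 0/8 = 0
  <chi_4*chi_5, chi_7> = (1/8)[1*(1)*conj(1) + 1*(-exp(-3*I*pi/4))*conj(exp(-I*pi/4)) + 1*(I)*conj(-I) + 1*(-exp(-I*pi/4))*conj(exp(-3*I*pi/4)) + 1*(-1)*conj(-1) + 1*(-exp(I*pi/4))*conj(exp(3*I*pi/4)) + 1*(-I)*conj(I) + 1*(-exp(3*I*pi/4))*conj(exp(I*pi/4))]
      = (1/8)[(1) + (I) + (-1) + (-I) + (1) + (I) + (-1) + (-I)] = 0/8 = 0
(Exp terms are combined using exp(i*s)*conj(exp(i*t)) = exp(i*(s-t)), and sums of them are collapsed using the identity that for every m > 1 the m distinct m-th roots of unity sum to 0, e.g. 1 + exp(2*I*pi/3) + exp(-2*I*pi/3) = 0.)
Hence the multiplicities are chi_1: 1. Dimension check: dim(chi_4)*dim(chi_5) = 1*1 = 1 and sum (mult * dim) = 1*1 = 1.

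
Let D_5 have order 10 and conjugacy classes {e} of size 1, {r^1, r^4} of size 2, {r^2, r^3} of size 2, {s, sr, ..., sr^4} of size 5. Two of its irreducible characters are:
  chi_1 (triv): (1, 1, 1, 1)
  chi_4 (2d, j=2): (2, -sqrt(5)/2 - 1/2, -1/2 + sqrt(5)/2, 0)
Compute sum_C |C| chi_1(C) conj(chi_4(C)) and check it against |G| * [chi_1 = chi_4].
Sum = 0; so <chi_1, chi_4> = 0 (distinct irreducibles are orthogonal).

Explanation: Compute term by term over conjugacy classes (|C| * chi_1(C) * conj(chi_4(C))):
  1*(1)*conj(2) + 2*(1)*conj(-sqrt(5)/2 - 1/2) + 2*(1)*conj(-1/2 + sqrt(5)/2) + 5*(1)*conj(0)
  = (2) + (-sqrt(5) - 1) + (-1 + sqrt(5)) + (0)
  = 0.
Dividing by |G| = 10 gives 0/10 = 0, matching the row-orthogonality relation <chi_1, chi_4> = [chi_1 = chi_4].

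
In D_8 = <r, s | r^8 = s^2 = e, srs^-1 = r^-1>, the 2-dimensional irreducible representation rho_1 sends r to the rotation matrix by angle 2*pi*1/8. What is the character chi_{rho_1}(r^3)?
chi_{rho_1}(r^3) = 2*cos(2*pi*1*3/8) = -sqrt(2)

rho_1(r^3) is rotation by angle 2*pi*1*3/8, whose trace is 2*cos(2*pi*1*3/8) = -sqrt(2).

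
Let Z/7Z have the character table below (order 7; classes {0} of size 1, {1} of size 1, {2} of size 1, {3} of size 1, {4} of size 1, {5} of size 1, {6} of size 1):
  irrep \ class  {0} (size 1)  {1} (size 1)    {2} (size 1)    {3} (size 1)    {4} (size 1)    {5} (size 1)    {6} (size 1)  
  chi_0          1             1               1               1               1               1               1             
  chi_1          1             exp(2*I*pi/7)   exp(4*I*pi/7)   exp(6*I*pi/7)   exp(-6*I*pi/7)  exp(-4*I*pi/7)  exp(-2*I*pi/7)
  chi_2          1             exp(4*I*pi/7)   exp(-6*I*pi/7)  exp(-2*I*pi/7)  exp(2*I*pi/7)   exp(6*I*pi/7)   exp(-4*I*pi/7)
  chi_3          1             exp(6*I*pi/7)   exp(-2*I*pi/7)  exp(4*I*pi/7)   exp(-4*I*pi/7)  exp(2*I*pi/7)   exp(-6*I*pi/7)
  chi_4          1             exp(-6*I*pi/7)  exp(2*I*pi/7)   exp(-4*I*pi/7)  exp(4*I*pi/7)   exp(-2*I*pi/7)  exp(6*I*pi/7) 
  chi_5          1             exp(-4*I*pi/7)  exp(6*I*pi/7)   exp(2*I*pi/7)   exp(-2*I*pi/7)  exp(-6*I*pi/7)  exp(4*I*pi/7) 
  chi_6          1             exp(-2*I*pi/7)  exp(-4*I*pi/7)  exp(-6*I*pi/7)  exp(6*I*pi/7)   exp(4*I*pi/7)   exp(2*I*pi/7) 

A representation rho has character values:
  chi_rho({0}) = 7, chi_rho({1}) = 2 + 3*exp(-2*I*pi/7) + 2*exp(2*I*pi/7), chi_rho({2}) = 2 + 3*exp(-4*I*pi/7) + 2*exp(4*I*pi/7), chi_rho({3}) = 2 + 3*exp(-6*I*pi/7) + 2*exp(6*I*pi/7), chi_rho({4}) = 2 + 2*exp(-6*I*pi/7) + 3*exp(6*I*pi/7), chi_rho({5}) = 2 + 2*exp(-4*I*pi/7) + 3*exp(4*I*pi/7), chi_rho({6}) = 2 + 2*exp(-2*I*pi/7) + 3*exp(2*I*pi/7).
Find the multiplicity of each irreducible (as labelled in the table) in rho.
Multiplicities: chi_0: 2, chi_1: 2, chi_2: 0, chi_3: 0, chi_4: 0, chi_5: 0, chi_6: 3.

Reasoning: Use <chi_rho, chi> = (1/|G|) sum_C |C| * chi_rho(C) * conj(chi(C)) with |G| = 7 for each irreducible chi in the table:
  <chi_rho, chi_0> = (1/7)[1*(7)*conj(1) + 1*(2 + 3*exp(-2*I*pi/7) + 2*exp(2*I*pi/7))*conj(1) + 1*(2 + 3*exp(-4*I*pi/7) + 2*exp(4*I*pi/7))*conj(1) + 1*(2 + 3*exp(-6*I*pi/7) + 2*exp(6*I*pi/7))*conj(1) + 1*(2 + 2*exp(-6*I*pi/7) + 3*exp(6*I*pi/7))*conj(1) + 1*(2 + 2*exp(-4*I*pi/7) + 3*exp(4*I*pi/7))*conj(1) + 1*(2 + 2*exp(-2*I*pi/7) + 3*exp(2*I*pi/7))*conj(1)]
      = (1/7)[(7) + (2 + 3*exp(-2*I*pi/7) + 2*exp(2*I*pi/7)) + (2 + 3*exp(-4*I*pi/7) + 2*exp(4*I*pi/7)) + (2 + 3*exp(-6*I*pi/7) + 2*exp(6*I*pi/7)) + (2 + 2*exp(-6*I*pi/7) + 3*exp(6*I*pi/7)) + (2 + 2*exp(-4*I*pi/7) + 3*exp(4*I*pi/7)) + (2 + 2*exp(-2*I*pi/7) + 3*exp(2*I*pi/7))] = 14/7 = 2
  <chi_rho, chi_1> = (1/7)[1*(7)*conj(1) + 1*(2 + 3*exp(-2*I*pi/7) + 2*exp(2*I*pi/7))*conj(exp(2*I*pi/7)) + 1*(2 + 3*exp(-4*I*pi/7) + 2*exp(4*I*pi/7))*conj(exp(4*I*pi/7)) + 1*(2 + 3*exp(-6*I*pi/7) + 2*exp(6*I*pi/7))*conj(exp(6*I*pi/7)) + 1*(2 + 2*exp(-6*I*pi/7) + 3*exp(6*I*pi/7))*conj(exp(-6*I*pi/7)) + 1*(2 + 2*exp(-4*I*pi/7) + 3*exp(4*I*pi/7))*conj(exp(-4*I*pi/7)) + 1*(2 + 2*exp(-2*I*pi/7) + 3*exp(2*I*pi/7))*conj(exp(-2*I*pi/7))]
      = (1/7)[(7) + (2 + 3*exp(-4*I*pi/7) + 2*exp(-2*I*pi/7)) + (2 + 2*exp(-4*I*pi/7) + 3*exp(6*I*pi/7)) + (2 + 2*exp(-6*I*pi/7) + 3*exp(2*I*pi/7)) + (2 + 3*exp(-2*I*pi/7) + 2*exp(6*I*pi/7)) + (2 + 3*exp(-6*I*pi/7) + 2*exp(4*I*pi/7)) + (2 + 2*exp(2*I*pi/7) + 3*exp(4*I*pi/7))] = 14/7 = 2
  <chi_rho, chi_2> = (1/7)[1*(7)*conj(1) + 1*(2 + 3*exp(-2*I*pi/7) + 2*exp(2*I*pi/7))*conj(exp(4*I*pi/7)) + 1*(2 + 3*exp(-4*I*pi/7) + 2*exp(4*I*pi/7))*conj(exp(-6*I*pi/7)) + 1*(2 + 3*exp(-6*I*pi/7) + 2*exp(6*I*pi/7))*conj(exp(-2*I*pi/7)) + 1*(2 + 2*exp(-6*I*pi/7) + 3*exp(6*I*pi/7))*conj(exp(2*I*pi/7)) + 1*(2 + 2*exp(-4*I*pi/7) + 3*exp(4*I*pi/7))*conj(exp(6*I*pi/7)) + 1*(2 + 2*exp(-2*I*pi/7) + 3*exp(2*I*pi/7))*conj(exp(-4*I*pi/7))]
      = (1/7)[(7) + (2*exp(-4*I*pi/7) + 2*exp(-2*I*pi/7) + 3*exp(-6*I*pi/7)) + (2*exp(-4*I*pi/7) + 2*exp(6*I*pi/7) + 3*exp(2*I*pi/7)) + (3*exp(-4*I*pi/7) + 2*exp(-6*I*pi/7) + 2*exp(2*I*pi/7)) + (2*exp(-2*I*pi/7) + 2*exp(6*I*pi/7) + 3*exp(4*I*pi/7)) + (3*exp(-2*I*pi/7) + 2*exp(-6*I*pi/7) + 2*exp(4*I*pi/7)) + (3*exp(6*I*pi/7) + 2*exp(2*I*pi/7) + 2*exp(4*I*pi/7))] = 0/7 = 0
  <chi_rho, chi_3> = (1/7)[1*(7)*conj(1) + 1*(2 + 3*exp(-2*I*pi/7) + 2*exp(2*I*pi/7))*conj(exp(6*I*pi/7)) + 1*(2 + 3*exp(-4*I*pi/7) + 2*exp(4*I*pi/7))*conj(exp(-2*I*pi/7)) + 1*(2 + 3*exp(-6*I*pi/7) + 2*exp(6*I*pi/7))*conj(exp(4*I*pi/7)) + 1*(2 + 2*exp(-6*I*pi/7) + 3*exp(6*I*pi/7))*conj(exp(-4*I*pi/7)) + 1*(2 + 2*exp(-4*I*pi/7) + 3*exp(4*I*pi/7))*conj(exp(2*I*pi/7)) + 1*(2 + 2*exp(-2*I*pi/7) + 3*exp(2*I*pi/7))*conj(exp(-6*I*pi/7))]
      = (1/7)[(7) + (2*exp(-4*I*pi/7) + 2*exp(-6*I*pi/7) + 3*exp(6*I*pi/7)) + (3*exp(-2*I*pi/7) + 2*exp(6*I*pi/7) + 2*exp(2*I*pi/7)) + (2*exp(-4*I*pi/7) + 2*exp(2*I*pi/7) + 3*exp(4*I*pi/7)) + (3*exp(-4*I*pi/7) + 2*exp(-2*I*pi/7) + 2*exp(4*I*pi/7)) + (2*exp(-2*I*pi/7) + 2*exp(-6*I*pi/7) + 3*exp(2*I*pi/7)) + (3*exp(-6*I*pi/7) + 2*exp(6*I*pi/7) + 2*exp(4*I*pi/7))] = 0/7 = 0
  <chi_rho, chi_4> = (1/7)[1*(7)*conj(1) + 1*(2 + 3*exp(-2*I*pi/7) + 2*exp(2*I*pi/7))*conj(exp(-6*I*pi/7)) + 1*(2 + 3*exp(-4*I*pi/7) + 2*exp(4*I*pi/7))*conj(exp(2*I*pi/7)) + 1*(2 + 3*exp(-6*I*pi/7) + 2*exp(6*I*pi/7))*conj(exp(-4*I*pi/7)) + 1*(2 + 2*exp(-6*I*pi/7) + 3*exp(6*I*pi/7))*conj(exp(4*I*pi/7)) + 1*(2 + 2*exp(-4*I*pi/7) + 3*exp(4*I*pi/7))*conj(exp(-2*I*pi/7)) + 1*(2 + 2*exp(-2*I*pi/7) + 3*exp(2*I*pi/7))*conj(exp(6*I*pi/7))]
      = (1/7)[(7) + (2*exp(-6*I*pi/7) + 2*exp(6*I*pi/7) + 3*exp(4*I*pi/7)) + (2*exp(-2*I*pi/7) + 3*exp(-6*I*pi/7) + 2*exp(2*I*pi/7)) + (3*exp(-2*I*pi/7) + 2*exp(-4*I*pi/7) + 2*exp(4*I*pi/7)) + (2*exp(-4*I*pi/7) + 2*exp(4*I*pi/7) + 3*exp(2*I*pi/7)) + (2*exp(-2*I*pi/7) + 3*exp(6*I*pi/7) + 2*exp(2*I*pi/7)) + (3*exp(-4*I*pi/7) + 2*exp(-6*I*pi/7) + 2*exp(6*I*pi/7))] = 0/7 = 0
  <chi_rho, chi_5> = (1/7)[1*(7)*conj(1) + 1*(2 + 3*exp(-2*I*pi/7) + 2*exp(2*I*pi/7))*conj(exp(-4*I*pi/7)) + 1*(2 + 3*exp(-4*I*pi/7) + 2*exp(4*I*pi/7))*conj(exp(6*I*pi/7)) + 1*(2 + 3*exp(-6*I*pi/7) + 2*exp(6*I*pi/7))*conj(exp(2*I*pi/7)) + 1*(2 + 2*exp(-6*I*pi/7) + 3*exp(6*I*pi/7))*conj(exp(-2*I*pi/7)) + 1*(2 + 2*exp(-4*I*pi/7) + 3*exp(4*I*pi/7))*conj(exp(-6*I*pi/7)) + 1*(2 + 2*exp(-2*I*pi/7) + 3*exp(2*I*pi/7))*conj(exp(4*I*pi/7))]
      = (1/7)[(7) + (2*exp(6*I*pi/7) + 2*exp(4*I*pi/7) + 3*exp(2*I*pi/7)) + (2*exp(-2*I*pi/7) + 2*exp(-6*I*pi/7) + 3*exp(4*I*pi/7)) + (2*exp(-2*I*pi/7) + 3*exp(6*I*pi/7) + 2*exp(4*I*pi/7)) + (2*exp(-4*I*pi/7) + 3*exp(-6*I*pi/7) + 2*exp(2*I*pi/7)) + (3*exp(-4*I*pi/7) + 2*exp(6*I*pi/7) + 2*exp(2*I*pi/7)) + (3*exp(-2*I*pi/7) + 2*exp(-4*I*pi/7) + 2*exp(-6*I*pi/7))] = 0/7 = 0
  <chi_rho, chi_6> = (1/7)[1*(7)*conj(1) + 1*(2 + 3*exp(-2*I*pi/7) + 2*exp(2*I*pi/7))*conj(exp(-2*I*pi/7)) + 1*(2 + 3*exp(-4*I*pi/7) + 2*exp(4*I*pi/7))*conj(exp(-4*I*pi/7)) + 1*(2 + 3*exp(-6*I*pi/7) + 2*exp(6*I*pi/7))*conj(exp(-6*I*pi/7)) + 1*(2 + 2*exp(-6*I*pi/7) + 3*exp(6*I*pi/7))*conj(exp(6*I*pi/7)) + 1*(2 + 2*exp(-4*I*pi/7) + 3*exp(4*I*pi/7))*conj(exp(4*I*pi/7)) + 1*(2 + 2*exp(-2*I*pi/7) + 3*exp(2*I*pi/7))*conj(exp(2*I*pi/7))]
      = (1/7)[(7) + (3 + 2*exp(2*I*pi/7) + 2*exp(4*I*pi/7)) + (3 + 2*exp(-6*I*pi/7) + 2*exp(4*I*pi/7)) + (3 + 2*exp(-2*I*pi/7) + 2*exp(6*I*pi/7)) + (3 + 2*exp(-6*I*pi/7) + 2*exp(2*I*pi/7)) + (3 + 2*exp(-4*I*pi/7) + 2*exp(6*I*pi/7)) + (3 + 2*exp(-4*I*pi/7) + 2*exp(-2*I*pi/7))] = 21/7 = 3
(Exp terms are combined using exp(i*s)*conj(exp(i*t)) = exp(i*(s-t)), and sums of them are collapsed using the identity that for every m > 1 the m distinct m-th roots of unity sum to 0, e.g. 1 + exp(2*I*pi/3) + exp(-2*I*pi/3) = 0.)
Dimension check: dim(rho) = sum (mult * dim) = 2*1 + 2*1 + 0*1 + 0*1 + 0*1 + 0*1 + 3*1 = 7 = chi_rho(e) = 7.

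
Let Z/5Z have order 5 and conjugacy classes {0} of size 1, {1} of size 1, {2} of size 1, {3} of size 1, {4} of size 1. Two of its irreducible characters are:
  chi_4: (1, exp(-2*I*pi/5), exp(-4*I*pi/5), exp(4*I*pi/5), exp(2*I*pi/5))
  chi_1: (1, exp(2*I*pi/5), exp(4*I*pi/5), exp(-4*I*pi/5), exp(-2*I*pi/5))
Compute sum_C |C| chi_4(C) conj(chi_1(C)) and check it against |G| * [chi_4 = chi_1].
Sum = 0; so <chi_4, chi_1> = 0 (distinct irreducibles are orthogonal).

Reasoning: Compute term by term over conjugacy classes (|C| * chi_4(C) * conj(chi_1(C))):
  1*(1)*conj(1) + 1*(exp(-2*I*pi/5))*conj(exp(2*I*pi/5)) + 1*(exp(-4*I*pi/5))*conj(exp(4*I*pi/5)) + 1*(exp(4*I*pi/5))*conj(exp(-4*I*pi/5)) + 1*(exp(2*I*pi/5))*conj(exp(-2*I*pi/5))
  = (1) + (exp(-4*I*pi/5)) + (exp(2*I*pi/5)) + (exp(-2*I*pi/5)) + (exp(4*I*pi/5))
  = 0.
(Exp terms are combined using exp(i*s)*conj(exp(i*t)) = exp(i*(s-t)), and sums of them are collapsed using the identity that for every m > 1 the m distinct m-th roots of unity sum to 0, e.g. 1 + exp(2*I*pi/3) + exp(-2*I*pi/3) = 0.)
Dividing by |G| = 5 gives 0/5 = 0, matching the row-orthogonality relation <chi_4, chi_1> = [chi_4 = chi_1].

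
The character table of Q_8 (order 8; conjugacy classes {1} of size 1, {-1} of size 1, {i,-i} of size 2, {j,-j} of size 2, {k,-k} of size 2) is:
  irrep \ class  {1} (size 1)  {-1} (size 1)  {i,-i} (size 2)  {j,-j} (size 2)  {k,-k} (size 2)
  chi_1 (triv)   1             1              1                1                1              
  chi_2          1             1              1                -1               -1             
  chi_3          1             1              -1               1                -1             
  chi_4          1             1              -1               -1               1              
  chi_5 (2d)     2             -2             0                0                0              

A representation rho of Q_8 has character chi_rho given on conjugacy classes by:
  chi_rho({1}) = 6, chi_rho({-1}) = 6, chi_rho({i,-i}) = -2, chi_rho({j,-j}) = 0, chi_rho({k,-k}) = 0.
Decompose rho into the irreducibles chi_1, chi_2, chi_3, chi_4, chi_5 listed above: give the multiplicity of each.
Multiplicities: chi_1: 1, chi_2: 1, chi_3: 2, chi_4: 2, chi_5: 0.

Details: Use <chi_rho, chi> = (1/|G|) sum_C |C| * chi_rho(C) * conj(chi(C)) with |G| = 8 for each irreducible chi in the table:
  <chi_rho, chi_1> = (1/8)[1*(6)*conj(1) + 1*(6)*conj(1) + 2*(-2)*conj(1) + 2*(0)*conj(1) + 2*(0)*conj(1)]
      = (1/8)[(6) + (6) + (-4) + (0) + (0)] = 8/8 = 1
  <chi_rho, chi_2> = (1/8)[1*(6)*conj(1) + 1*(6)*conj(1) + 2*(-2)*conj(1) + 2*(0)*conj(-1) + 2*(0)*conj(-1)]
      = (1/8)[(6) + (6) + (-4) + (0) + (0)] = 8/8 = 1
  <chi_rho, chi_3> = (1/8)[1*(6)*conj(1) + 1*(6)*conj(1) + 2*(-2)*conj(-1) + 2*(0)*conj(1) + 2*(0)*conj(-1)]
      = (1/8)[(6) + (6) + (4) + (0) + (0)] = 16/8 = 2
  <chi_rho, chi_4> = (1/8)[1*(6)*conj(1) + 1*(6)*conj(1) + 2*(-2)*conj(-1) + 2*(0)*conj(-1) + 2*(0)*conj(1)]
      = (1/8)[(6) + (6) + (4) + (0) + (0)] = 16/8 = 2
  <chi_rho, chi_5> = (1/8)[1*(6)*conj(2) + 1*(6)*conj(-2) + 2*(-2)*conj(0) + 2*(0)*conj(0) + 2*(0)*conj(0)]
      = (1/8)[(12) + (-12) + (0) + (0) + (0)] = 0/8 = 0
Dimension check: dim(rho) = sum (mult * dim) = 1*1 + 1*1 + 2*1 + 2*1 + 0*2 = 6 = chi_rho(e) = 6.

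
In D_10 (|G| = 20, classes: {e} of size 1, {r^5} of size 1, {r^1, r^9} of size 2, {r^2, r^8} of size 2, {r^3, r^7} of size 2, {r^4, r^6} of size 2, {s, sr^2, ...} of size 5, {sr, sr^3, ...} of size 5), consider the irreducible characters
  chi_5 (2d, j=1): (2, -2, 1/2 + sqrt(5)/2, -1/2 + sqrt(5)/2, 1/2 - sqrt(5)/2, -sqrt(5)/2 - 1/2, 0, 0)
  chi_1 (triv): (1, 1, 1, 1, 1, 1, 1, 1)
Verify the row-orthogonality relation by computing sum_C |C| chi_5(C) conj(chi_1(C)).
Sum = 0; so <chi_5, chi_1> = 0 (distinct irreducibles are orthogonal).

Why: Compute term by term over conjugacy classes (|C| * chi_5(C) * conj(chi_1(C))):
  1*(2)*conj(1) + 1*(-2)*conj(1) + 2*(1/2 + sqrt(5)/2)*conj(1) + 2*(-1/2 + sqrt(5)/2)*conj(1) + 2*(1/2 - sqrt(5)/2)*conj(1) + 2*(-sqrt(5)/2 - 1/2)*conj(1) + 5*(0)*conj(1) + 5*(0)*conj(1)
  = (2) + (-2) + (1 + sqrt(5)) + (-1 + sqrt(5)) + (1 - sqrt(5)) + (-sqrt(5) - 1) + (0) + (0)
  = 0.
Dividing by |G| = 20 gives 0/20 = 0, matching the row-orthogonality relation <chi_5, chi_1> = [chi_5 = chi_1].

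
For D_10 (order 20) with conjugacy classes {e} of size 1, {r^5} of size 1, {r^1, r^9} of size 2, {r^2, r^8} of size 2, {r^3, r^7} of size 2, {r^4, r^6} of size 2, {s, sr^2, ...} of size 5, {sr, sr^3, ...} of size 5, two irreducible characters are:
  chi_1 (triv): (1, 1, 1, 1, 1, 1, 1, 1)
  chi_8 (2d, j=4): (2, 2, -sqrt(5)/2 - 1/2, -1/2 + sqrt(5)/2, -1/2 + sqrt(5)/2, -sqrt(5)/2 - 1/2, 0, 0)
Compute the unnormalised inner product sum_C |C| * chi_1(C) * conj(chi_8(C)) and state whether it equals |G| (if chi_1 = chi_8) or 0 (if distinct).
Sum = 0; so <chi_1, chi_8> = 0 (distinct irreducibles are orthogonal).

Details: Compute term by term over conjugacy classes (|C| * chi_1(C) * conj(chi_8(C))):
  1*(1)*conj(2) + 1*(1)*conj(2) + 2*(1)*conj(-sqrt(5)/2 - 1/2) + 2*(1)*conj(-1/2 + sqrt(5)/2) + 2*(1)*conj(-1/2 + sqrt(5)/2) + 2*(1)*conj(-sqrt(5)/2 - 1/2) + 5*(1)*conj(0) + 5*(1)*conj(0)
  = (2) + (2) + (-sqrt(5) - 1) + (-1 + sqrt(5)) + (-1 + sqrt(5)) + (-sqrt(5) - 1) + (0) + (0)
  = 0.
Dividing by |G| = 20 gives 0/20 = 0, matching the row-orthogonality relation <chi_1, chi_8> = [chi_1 = chi_8].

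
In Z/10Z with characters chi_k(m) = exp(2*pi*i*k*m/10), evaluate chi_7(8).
chi_7(8) = zeta_10^56 = exp(-4*I*pi/5)

Why: chi_7(8) = zeta_10^(7*8) = zeta_10^56. Since zeta_10^10 = 1, this equals zeta_10^6 = exp(2*pi*i*6/10) = exp(-4*I*pi/5).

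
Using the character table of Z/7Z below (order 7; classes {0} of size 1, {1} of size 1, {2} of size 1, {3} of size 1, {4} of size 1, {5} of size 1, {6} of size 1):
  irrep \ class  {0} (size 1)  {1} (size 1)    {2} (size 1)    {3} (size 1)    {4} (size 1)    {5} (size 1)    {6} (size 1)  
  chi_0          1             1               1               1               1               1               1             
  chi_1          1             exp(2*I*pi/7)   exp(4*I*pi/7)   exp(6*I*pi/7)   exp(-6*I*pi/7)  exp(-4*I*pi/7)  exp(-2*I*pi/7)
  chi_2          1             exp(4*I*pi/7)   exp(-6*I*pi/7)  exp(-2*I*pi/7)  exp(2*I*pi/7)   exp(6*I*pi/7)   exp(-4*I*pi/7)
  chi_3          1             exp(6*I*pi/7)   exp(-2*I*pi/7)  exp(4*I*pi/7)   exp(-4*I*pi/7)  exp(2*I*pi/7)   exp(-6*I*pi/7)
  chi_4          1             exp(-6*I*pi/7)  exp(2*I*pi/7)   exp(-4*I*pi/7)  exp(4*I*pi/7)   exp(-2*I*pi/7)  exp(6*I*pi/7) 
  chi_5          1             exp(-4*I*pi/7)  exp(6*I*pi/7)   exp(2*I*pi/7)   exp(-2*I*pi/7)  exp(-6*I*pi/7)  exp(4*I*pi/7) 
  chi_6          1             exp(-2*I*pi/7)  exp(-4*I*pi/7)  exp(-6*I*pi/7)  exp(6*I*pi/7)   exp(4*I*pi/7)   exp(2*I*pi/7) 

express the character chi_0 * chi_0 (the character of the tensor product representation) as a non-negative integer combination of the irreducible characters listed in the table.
chi_0 tensor chi_0 = chi_0 (all other irreducibles have multiplicity 0).

Explanation: The character of a tensor product is the pointwise product (chi_0 * chi_0)(C) = chi_0(C) * chi_0(C):
  {0}: (1)*(1), {1}: (1)*(1), {2}: (1)*(1), {3}: (1)*(1), {4}: (1)*(1), {5}: (1)*(1), {6}: (1)*(1)
so (chi_0 * chi_0) takes values
  {0} -> 1, {1} -> 1, {2} -> 1, {3} -> 1, {4} -> 1, {5} -> 1, {6} -> 1.
Now take the inner product of this character with each irreducible chi from the table, <chi_0*chi_0, chi> = (1/7) sum_C |C| (chi_0*chi_0)(C) conj(chi(C)):
  <chi_0*chi_0, chi_0> = (1/7)[1*(1)*conj(1) + 1*(1)*conj(1) + 1*(1)*conj(1) + 1*(1)*conj(1) + 1*(1)*conj(1) + 1*(1)*conj(1) + 1*(1)*conj(1)]
      = (1/7)[(1) + (1) + (1) + (1) + (1) + (1) + (1)] = 7/7 = 1
  <chi_0*chi_0, chi_1> = (1/7)[1*(1)*conj(1) + 1*(1)*conj(exp(2*I*pi/7)) + 1*(1)*conj(exp(4*I*pi/7)) + 1*(1)*conj(exp(6*I*pi/7)) + 1*(1)*conj(exp(-6*I*pi/7)) + 1*(1)*conj(exp(-4*I*pi/7)) + 1*(1)*conj(exp(-2*I*pi/7))]
      = (1/7)[(1) + (exp(-2*I*pi/7)) + (exp(-4*I*pi/7)) + (exp(-6*I*pi/7)) + (exp(6*I*pi/7)) + (exp(4*I*pi/7)) + (exp(2*I*pi/7))] = 0/7 = 0
  <chi_0*chi_0, chi_2> = (1/7)[1*(1)*conj(1) + 1*(1)*conj(exp(4*I*pi/7)) + 1*(1)*conj(exp(-6*I*pi/7)) + 1*(1)*conj(exp(-2*I*pi/7)) + 1*(1)*conj(exp(2*I*pi/7)) + 1*(1)*conj(exp(6*I*pi/7)) + 1*(1)*conj(exp(-4*I*pi/7))]
      = (1/7)[(1) + (exp(-4*I*pi/7)) + (exp(6*I*pi/7)) + (exp(2*I*pi/7)) + (exp(-2*I*pi/7)) + (exp(-6*I*pi/7)) + (exp(4*I*pi/7))] = 0/7 = 0
  <chi_0*chi_0, chi_3> = (1/7)[1*(1)*conj(1) + 1*(1)*conj(exp(6*I*pi/7)) + 1*(1)*conj(exp(-2*I*pi/7)) + 1*(1)*conj(exp(4*I*pi/7)) + 1*(1)*conj(exp(-4*I*pi/7)) + 1*(1)*conj(exp(2*I*pi/7)) + 1*(1)*conj(exp(-6*I*pi/7))]
      = (1/7)[(1) + (exp(-6*I*pi/7)) + (exp(2*I*pi/7)) + (exp(-4*I*pi/7)) + (exp(4*I*pi/7)) + (exp(-2*I*pi/7)) + (exp(6*I*pi/7))] = 0/7 = 0
  <chi_0*chi_0, chi_4> = (1/7)[1*(1)*conj(1) + 1*(1)*conj(exp(-6*I*pi/7)) + 1*(1)*conj(exp(2*I*pi/7)) + 1*(1)*conj(exp(-4*I*pi/7)) + 1*(1)*conj(exp(4*I*pi/7)) + 1*(1)*conj(exp(-2*I*pi/7)) + 1*(1)*conj(exp(6*I*pi/7))]
      = (1/7)[(1) + (exp(6*I*pi/7)) + (exp(-2*I*pi/7)) + (exp(4*I*pi/7)) + (exp(-4*I*pi/7)) + (exp(2*I*pi/7)) + (exp(-6*I*pi/7))] = 0/7 = 0
  <chi_0*chi_0, chi_5> = (1/7)[1*(1)*conj(1) + 1*(1)*conj(exp(-4*I*pi/7)) + 1*(1)*conj(exp(6*I*pi/7)) + 1*(1)*conj(exp(2*I*pi/7)) + 1*(1)*conj(exp(-2*I*pi/7)) + 1*(1)*conj(exp(-6*I*pi/7)) + 1*(1)*conj(exp(4*I*pi/7))]
      = (1/7)[(1) + (exp(4*I*pi/7)) + (exp(-6*I*pi/7)) + (exp(-2*I*pi/7)) + (exp(2*I*pi/7)) + (exp(6*I*pi/7)) + (exp(-4*I*pi/7))] = 0/7 = 0
  <chi_0*chi_0, chi_6> = (1/7)[1*(1)*conj(1) + 1*(1)*conj(exp(-2*I*pi/7)) + 1*(1)*conj(exp(-4*I*pi/7)) + 1*(1)*conj(exp(-6*I*pi/7)) + 1*(1)*conj(exp(6*I*pi/7)) + 1*(1)*conj(exp(4*I*pi/7)) + 1*(1)*conj(exp(2*I*pi/7))]
      = (1/7)[(1) + (exp(2*I*pi/7)) + (exp(4*I*pi/7)) + (exp(6*I*pi/7)) + (exp(-6*I*pi/7)) + (exp(-4*I*pi/7)) + (exp(-2*I*pi/7))] = 0/7 = 0
(Exp terms are combined using exp(i*s)*conj(exp(i*t)) = exp(i*(s-t)), and sums of them are collapsed using the identity that for every m > 1 the m distinct m-th roots of unity sum to 0, e.g. 1 + exp(2*I*pi/3) + exp(-2*I*pi/3) = 0.)
Hence the multiplicities are chi_0: 1. Dimension check: dim(chi_0)*dim(chi_0) = 1*1 = 1 and sum (mult * dim) = 1*1 = 1.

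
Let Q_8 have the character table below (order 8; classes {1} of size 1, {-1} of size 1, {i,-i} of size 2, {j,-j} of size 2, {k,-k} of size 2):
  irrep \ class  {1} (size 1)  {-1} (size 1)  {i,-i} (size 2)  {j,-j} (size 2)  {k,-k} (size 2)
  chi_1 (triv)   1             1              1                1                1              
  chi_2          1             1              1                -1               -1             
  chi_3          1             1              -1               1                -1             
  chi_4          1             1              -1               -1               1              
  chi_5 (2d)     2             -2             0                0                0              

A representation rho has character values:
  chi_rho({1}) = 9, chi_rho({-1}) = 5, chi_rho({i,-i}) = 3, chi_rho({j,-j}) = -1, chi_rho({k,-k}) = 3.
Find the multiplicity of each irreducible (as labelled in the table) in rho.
Multiplicities: chi_1: 3, chi_2: 2, chi_3: 0, chi_4: 2, chi_5: 1.

Proof sketch: Use <chi_rho, chi> = (1/|G|) sum_C |C| * chi_rho(C) * conj(chi(C)) with |G| = 8 for each irreducible chi in the table:
  <chi_rho, chi_1> = (1/8)[1*(9)*conj(1) + 1*(5)*conj(1) + 2*(3)*conj(1) + 2*(-1)*conj(1) + 2*(3)*conj(1)]
      = (1/8)[(9) + (5) + (6) + (-2) + (6)] = 24/8 = 3
  <chi_rho, chi_2> = (1/8)[1*(9)*conj(1) + 1*(5)*conj(1) + 2*(3)*conj(1) + 2*(-1)*conj(-1) + 2*(3)*conj(-1)]
      = (1/8)[(9) + (5) + (6) + (2) + (-6)] = 16/8 = 2
  <chi_rho, chi_3> = (1/8)[1*(9)*conj(1) + 1*(5)*conj(1) + 2*(3)*conj(-1) + 2*(-1)*conj(1) + 2*(3)*conj(-1)]
      = (1/8)[(9) + (5) + (-6) + (-2) + (-6)] = 0/8 = 0
  <chi_rho, chi_4> = (1/8)[1*(9)*conj(1) + 1*(5)*conj(1) + 2*(3)*conj(-1) + 2*(-1)*conj(-1) + 2*(3)*conj(1)]
      = (1/8)[(9) + (5) + (-6) + (2) + (6)] = 16/8 = 2
  <chi_rho, chi_5> = (1/8)[1*(9)*conj(2) + 1*(5)*conj(-2) + 2*(3)*conj(0) + 2*(-1)*conj(0) + 2*(3)*conj(0)]
      = (1/8)[(18) + (-10) + (0) + (0) + (0)] = 8/8 = 1
Dimension check: dim(rho) = sum (mult * dim) = 3*1 + 2*1 + 0*1 + 2*1 + 1*2 = 9 = chi_rho(e) = 9.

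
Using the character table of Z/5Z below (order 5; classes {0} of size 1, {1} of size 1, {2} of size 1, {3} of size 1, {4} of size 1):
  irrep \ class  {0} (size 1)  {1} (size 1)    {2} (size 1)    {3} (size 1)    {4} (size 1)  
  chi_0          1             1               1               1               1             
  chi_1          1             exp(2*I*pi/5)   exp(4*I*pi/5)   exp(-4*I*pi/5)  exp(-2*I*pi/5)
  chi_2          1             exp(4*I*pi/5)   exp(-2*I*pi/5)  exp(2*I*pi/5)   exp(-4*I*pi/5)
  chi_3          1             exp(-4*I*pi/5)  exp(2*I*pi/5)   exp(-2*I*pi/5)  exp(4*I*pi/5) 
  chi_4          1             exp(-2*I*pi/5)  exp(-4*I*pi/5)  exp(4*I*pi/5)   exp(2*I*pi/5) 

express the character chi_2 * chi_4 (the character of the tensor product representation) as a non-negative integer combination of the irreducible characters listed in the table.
chi_2 tensor chi_4 = chi_1 (all other irreducibles have multiplicity 0).

Justification: The character of a tensor product is the pointwise product (chi_2 * chi_4)(C) = chi_2(C) * chi_4(C):
  {0}: (1)*(1), {1}: (exp(4*I*pi/5))*(exp(-2*I*pi/5)), {2}: (exp(-2*I*pi/5))*(exp(-4*I*pi/5)), {3}: (exp(2*I*pi/5))*(exp(4*I*pi/5)), {4}: (exp(-4*I*pi/5))*(exp(2*I*pi/5))
so (chi_2 * chi_4) takes values
  {0} -> 1, {1} -> exp(2*I*pi/5), {2} -> exp(4*I*pi/5), {3} -> exp(-4*I*pi/5), {4} -> exp(-2*I*pi/5).
Now take the inner product of this character with each irreducible chi from the table, <chi_2*chi_4, chi> = (1/5) sum_C |C| (chi_2*chi_4)(C) conj(chi(C)):
  <chi_2*chi_4, chi_0> = (1/5)[1*(1)*conj(1) + 1*(exp(2*I*pi/5))*conj(1) + 1*(exp(4*I*pi/5))*conj(1) + 1*(exp(-4*I*pi/5))*conj(1) + 1*(exp(-2*I*pi/5))*conj(1)]
      = (1/5)[(1) + (exp(2*I*pi/5)) + (exp(4*I*pi/5)) + (exp(-4*I*pi/5)) + (exp(-2*I*pi/5))] = 0/5 = 0
  <chi_2*chi_4, chi_1> = (1/5)[1*(1)*conj(1) + 1*(exp(2*I*pi/5))*conj(exp(2*I*pi/5)) + 1*(exp(4*I*pi/5))*conj(exp(4*I*pi/5)) + 1*(exp(-4*I*pi/5))*conj(exp(-4*I*pi/5)) + 1*(exp(-2*I*pi/5))*conj(exp(-2*I*pi/5))]
      = (1/5)[(1) + (1) + (1) + (1) + (1)] = 5/5 = 1
  <chi_2*chi_4, chi_2> = (1/5)[1*(1)*conj(1) + 1*(exp(2*I*pi/5))*conj(exp(4*I*pi/5)) + 1*(exp(4*I*pi/5))*conj(exp(-2*I*pi/5)) + 1*(exp(-4*I*pi/5))*conj(exp(2*I*pi/5)) + 1*(exp(-2*I*pi/5))*conj(exp(-4*I*pi/5))]
      = (1/5)[(1) + (exp(-2*I*pi/5)) + (exp(-4*I*pi/5)) + (exp(4*I*pi/5)) + (exp(2*I*pi/5))] = 0/5 = 0
  <chi_2*chi_4, chi_3> = (1/5)[1*(1)*conj(1) + 1*(exp(2*I*pi/5))*conj(exp(-4*I*pi/5)) + 1*(exp(4*I*pi/5))*conj(exp(2*I*pi/5)) + 1*(exp(-4*I*pi/5))*conj(exp(-2*I*pi/5)) + 1*(exp(-2*I*pi/5))*conj(exp(4*I*pi/5))]
      = (1/5)[(1) + (exp(-4*I*pi/5)) + (exp(2*I*pi/5)) + (exp(-2*I*pi/5)) + (exp(4*I*pi/5))] = 0/5 = 0
  <chi_2*chi_4, chi_4> = (1/5)[1*(1)*conj(1) + 1*(exp(2*I*pi/5))*conj(exp(-2*I*pi/5)) + 1*(exp(4*I*pi/5))*conj(exp(-4*I*pi/5)) + 1*(exp(-4*I*pi/5))*conj(exp(4*I*pi/5)) + 1*(exp(-2*I*pi/5))*conj(exp(2*I*pi/5))]
      = (1/5)[(1) + (exp(4*I*pi/5)) + (exp(-2*I*pi/5)) + (exp(2*I*pi/5)) + (exp(-4*I*pi/5))] = 0/5 = 0
(Exp terms are combined using exp(i*s)*conj(exp(i*t)) = exp(i*(s-t)), and sums of them are collapsed using the identity that for every m > 1 the m distinct m-th roots of unity sum to 0, e.g. 1 + exp(2*I*pi/3) + exp(-2*I*pi/3) = 0.)
Hence the multiplicities are chi_1: 1. Dimension check: dim(chi_2)*dim(chi_4) = 1*1 = 1 and sum (mult * dim) = 1*1 = 1.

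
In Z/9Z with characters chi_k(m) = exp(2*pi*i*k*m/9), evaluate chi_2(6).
chi_2(6) = zeta_9^12 = exp(2*I*pi/3)

Justification: chi_2(6) = zeta_9^(2*6) = zeta_9^12. Since zeta_9^9 = 1, this equals zeta_9^3 = exp(2*pi*i*3/9) = exp(2*I*pi/3).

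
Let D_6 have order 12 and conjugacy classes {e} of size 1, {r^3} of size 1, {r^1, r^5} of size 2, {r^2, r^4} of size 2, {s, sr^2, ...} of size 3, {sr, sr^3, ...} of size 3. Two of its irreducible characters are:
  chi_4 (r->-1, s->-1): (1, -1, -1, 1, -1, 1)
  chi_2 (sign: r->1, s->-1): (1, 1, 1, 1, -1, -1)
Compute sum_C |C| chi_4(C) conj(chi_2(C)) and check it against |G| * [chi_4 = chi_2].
Sum = 0; so <chi_4, chi_2> = 0 (distinct irreducibles are orthogonal).

Details: Compute term by term over conjugacy classes (|C| * chi_4(C) * conj(chi_2(C))):
  1*(1)*conj(1) + 1*(-1)*conj(1) + 2*(-1)*conj(1) + 2*(1)*conj(1) + 3*(-1)*conj(-1) + 3*(1)*conj(-1)
  = (1) + (-1) + (-2) + (2) + (3) + (-3)
  = 0.
Dividing by |G| = 12 gives 0/12 = 0, matching the row-orthogonality relation <chi_4, chi_2> = [chi_4 = chi_2].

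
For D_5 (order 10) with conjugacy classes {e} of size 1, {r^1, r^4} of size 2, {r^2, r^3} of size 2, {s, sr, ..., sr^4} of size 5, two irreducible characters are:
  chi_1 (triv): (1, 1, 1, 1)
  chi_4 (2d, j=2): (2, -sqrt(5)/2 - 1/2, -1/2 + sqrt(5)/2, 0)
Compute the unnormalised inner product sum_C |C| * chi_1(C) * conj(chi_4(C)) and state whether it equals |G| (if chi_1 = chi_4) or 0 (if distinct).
Sum = 0; so <chi_1, chi_4> = 0 (distinct irreducibles are orthogonal).

Solution. Compute term by term over conjugacy classes (|C| * chi_1(C) * conj(chi_4(C))):
  1*(1)*conj(2) + 2*(1)*conj(-sqrt(5)/2 - 1/2) + 2*(1)*conj(-1/2 + sqrt(5)/2) + 5*(1)*conj(0)
  = (2) + (-sqrt(5) - 1) + (-1 + sqrt(5)) + (0)
  = 0.
Dividing by |G| = 10 gives 0/10 = 0, matching the row-orthogonality relation <chi_1, chi_4> = [chi_1 = chi_4].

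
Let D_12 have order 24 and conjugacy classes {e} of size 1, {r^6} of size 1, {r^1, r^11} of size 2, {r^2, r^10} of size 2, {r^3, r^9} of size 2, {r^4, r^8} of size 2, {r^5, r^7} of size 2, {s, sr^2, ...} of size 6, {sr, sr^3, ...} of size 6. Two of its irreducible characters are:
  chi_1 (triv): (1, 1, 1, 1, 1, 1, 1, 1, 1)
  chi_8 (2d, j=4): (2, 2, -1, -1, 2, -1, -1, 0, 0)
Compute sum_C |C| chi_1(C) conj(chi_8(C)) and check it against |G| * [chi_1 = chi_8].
Sum = 0; so <chi_1, chi_8> = 0 (distinct irreducibles are orthogonal).

Why: Compute term by term over conjugacy classes (|C| * chi_1(C) * conj(chi_8(C))):
  1*(1)*conj(2) + 1*(1)*conj(2) + 2*(1)*conj(-1) + 2*(1)*conj(-1) + 2*(1)*conj(2) + 2*(1)*conj(-1) + 2*(1)*conj(-1) + 6*(1)*conj(0) + 6*(1)*conj(0)
  = (2) + (2) + (-2) + (-2) + (4) + (-2) + (-2) + (0) + (0)
  = 0.
Dividing by |G| = 24 gives 0/24 = 0, matching the row-orthogonality relation <chi_1, chi_8> = [chi_1 = chi_8].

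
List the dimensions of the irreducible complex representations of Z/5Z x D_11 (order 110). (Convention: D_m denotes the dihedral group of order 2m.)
Dimensions: 1, 1, 1, 1, 1, 1, 1, 1, 1, 1, 2, 2, 2, 2, 2, 2, 2, 2, 2, 2, 2, 2, 2, 2, 2, 2, 2, 2, 2, 2, 2, 2, 2, 2, 2

Working: There are 35 irreducibles (= number of conjugacy classes). Their dimensions d_i satisfy sum d_i^2 = |G| = 110: 1 + 1 + 1 + 1 + 1 + 1 + 1 + 1 + 1 + 1 + 4 + 4 + 4 + 4 + 4 + 4 + 4 + 4 + 4 + 4 + 4 + 4 + 4 + 4 + 4 + 4 + 4 + 4 + 4 + 4 + 4 + 4 + 4 + 4 + 4 = 110. (For the product with Z/5Z: each of the 5 1-dim characters of Z/5Z tensors with each irrep of D_11, giving 5 copies of each D_11-dimension.)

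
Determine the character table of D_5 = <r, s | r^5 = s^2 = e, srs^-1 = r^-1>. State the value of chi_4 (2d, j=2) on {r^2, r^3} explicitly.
Conjugacy classes: {e} of size 1, {r^1, r^4} of size 2, {r^2, r^3} of size 2, {s, sr, ..., sr^4} of size 5.
Character table:
  irrep \ class              {e} (size 1)  {r^1, r^4} (size 2)  {r^2, r^3} (size 2)  {s, sr, ..., sr^4} (size 5)
  chi_1 (triv)               1             1                    1                    1                          
  chi_2 (sign: r->1, s->-1)  1             1                    1                    -1                         
  chi_3 (2d, j=1)            2             -1/2 + sqrt(5)/2     -sqrt(5)/2 - 1/2     0                          
  chi_4 (2d, j=2)            2             -sqrt(5)/2 - 1/2     -1/2 + sqrt(5)/2     0                          

Spot check: chi_4 (2d, j=2) on {r^2, r^3} = -1/2 + sqrt(5)/2.

Why: D_5 has order 2*5 = 10 with 4 conjugacy classes, hence 4 irreducibles. Sum of squared dims 1 + 1 + 4 + 4 = 10 = |G|. Linear characters come from the abelianisation; the 2-dimensional irreps have character r^k -> 2*cos(2*pi*j*k/5), reflections -> 0.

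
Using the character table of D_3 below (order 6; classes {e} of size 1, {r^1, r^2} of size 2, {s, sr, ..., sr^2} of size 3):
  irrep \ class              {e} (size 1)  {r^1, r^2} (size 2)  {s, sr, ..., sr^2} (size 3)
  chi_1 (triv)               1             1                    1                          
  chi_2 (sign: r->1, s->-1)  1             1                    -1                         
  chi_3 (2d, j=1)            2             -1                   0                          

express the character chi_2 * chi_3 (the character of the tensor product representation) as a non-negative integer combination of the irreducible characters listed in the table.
chi_2 tensor chi_3 = chi_3 (all other irreducibles have multiplicity 0).

Explanation: The character of a tensor product is the pointwise product (chi_2 * chi_3)(C) = chi_2(C) * chi_3(C):
  {e}: (1)*(2), {r^1, r^2}: (1)*(-1), {s, sr, ..., sr^2}: (-1)*(0)
so (chi_2 * chi_3) takes values
  {e} -> 2, {r^1, r^2} -> -1, {s, sr, ..., sr^2} -> 0.
Now take the inner product of this character with each irreducible chi from the table, <chi_2*chi_3, chi> = (1/6) sum_C |C| (chi_2*chi_3)(C) conj(chi(C)):
  <chi_2*chi_3, chi_1> = (1/6)[1*(2)*conj(1) + 2*(-1)*conj(1) + 3*(0)*conj(1)]
      = (1/6)[(2) + (-2) + (0)] = 0/6 = 0
  <chi_2*chi_3, chi_2> = (1/6)[1*(2)*conj(1) + 2*(-1)*conj(1) + 3*(0)*conj(-1)]
      = (1/6)[(2) + (-2) + (0)] = 0/6 = 0
  <chi_2*chi_3, chi_3> = (1/6)[1*(2)*conj(2) + 2*(-1)*conj(-1) + 3*(0)*conj(0)]
      = (1/6)[(4) + (2) + (0)] = 6/6 = 1
Hence the multiplicities are chi_3: 1. Dimension check: dim(chi_2)*dim(chi_3) = 1*2 = 2 and sum (mult * dim) = 1*2 = 2.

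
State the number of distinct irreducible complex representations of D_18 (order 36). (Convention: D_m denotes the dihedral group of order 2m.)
12

Details: The number of irreducible complex representations of a finite group equals its number of conjugacy classes. D_18 has 12 conjugacy classes (n/2 + 3 for n even), so D_18 (order 36) has exactly 12 irreducible complex representations.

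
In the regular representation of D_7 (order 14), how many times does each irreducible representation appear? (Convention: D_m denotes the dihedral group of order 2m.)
Each irreducible V_i of dimension d_i appears with multiplicity d_i, i.e. rho_reg = (direct sum over all irreducibles V_i) d_i V_i. The irreducible dimensions for D_7 are 1, 1, 2, 2, 2: 2 irreducibles of dimension 1, each with multiplicity 1; 3 irreducibles of dimension 2, each with multiplicity 2. Total dimension 2*1*1 + 3*2*2 = 14 = |G|.

Argument: General theorem: in the regular representation of a finite group G, each irreducible appears with multiplicity equal to its dimension. Check: dim(rho_reg) = sum d_i^2 = 1 + 1 + 4 + 4 + 4 = 14 = |G|.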